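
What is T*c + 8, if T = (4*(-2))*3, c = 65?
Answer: -1552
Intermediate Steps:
T = -24 (T = -8*3 = -24)
T*c + 8 = -24*65 + 8 = -1560 + 8 = -1552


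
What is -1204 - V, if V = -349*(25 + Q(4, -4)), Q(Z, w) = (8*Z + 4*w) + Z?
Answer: 14501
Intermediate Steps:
Q(Z, w) = 4*w + 9*Z (Q(Z, w) = (4*w + 8*Z) + Z = 4*w + 9*Z)
V = -15705 (V = -349*(25 + (4*(-4) + 9*4)) = -349*(25 + (-16 + 36)) = -349*(25 + 20) = -349*45 = -15705)
-1204 - V = -1204 - 1*(-15705) = -1204 + 15705 = 14501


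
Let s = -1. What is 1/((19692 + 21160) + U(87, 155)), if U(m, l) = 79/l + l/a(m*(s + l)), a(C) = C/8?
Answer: 1038345/42419095261 ≈ 2.4478e-5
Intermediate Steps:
a(C) = C/8 (a(C) = C*(1/8) = C/8)
U(m, l) = 79/l + 8*l/(m*(-1 + l)) (U(m, l) = 79/l + l/(((m*(-1 + l))/8)) = 79/l + l/((m*(-1 + l)/8)) = 79/l + l*(8/(m*(-1 + l))) = 79/l + 8*l/(m*(-1 + l)))
1/((19692 + 21160) + U(87, 155)) = 1/((19692 + 21160) + (-79*87 + 8*155**2 + 79*155*87)/(155*87*(-1 + 155))) = 1/(40852 + (1/155)*(1/87)*(-6873 + 8*24025 + 1065315)/154) = 1/(40852 + (1/155)*(1/87)*(1/154)*(-6873 + 192200 + 1065315)) = 1/(40852 + (1/155)*(1/87)*(1/154)*1250642) = 1/(40852 + 625321/1038345) = 1/(42419095261/1038345) = 1038345/42419095261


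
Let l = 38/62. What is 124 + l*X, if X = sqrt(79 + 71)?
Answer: 124 + 95*sqrt(6)/31 ≈ 131.51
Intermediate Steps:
l = 19/31 (l = 38*(1/62) = 19/31 ≈ 0.61290)
X = 5*sqrt(6) (X = sqrt(150) = 5*sqrt(6) ≈ 12.247)
124 + l*X = 124 + 19*(5*sqrt(6))/31 = 124 + 95*sqrt(6)/31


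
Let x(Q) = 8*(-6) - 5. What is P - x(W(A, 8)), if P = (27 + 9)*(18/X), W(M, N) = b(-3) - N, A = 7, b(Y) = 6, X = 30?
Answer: 373/5 ≈ 74.600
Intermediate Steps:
W(M, N) = 6 - N
P = 108/5 (P = (27 + 9)*(18/30) = 36*(18*(1/30)) = 36*(3/5) = 108/5 ≈ 21.600)
x(Q) = -53 (x(Q) = -48 - 5 = -53)
P - x(W(A, 8)) = 108/5 - 1*(-53) = 108/5 + 53 = 373/5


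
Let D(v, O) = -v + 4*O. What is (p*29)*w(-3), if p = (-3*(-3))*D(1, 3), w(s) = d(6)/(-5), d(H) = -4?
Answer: 11484/5 ≈ 2296.8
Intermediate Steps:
w(s) = 4/5 (w(s) = -4/(-5) = -4*(-1/5) = 4/5)
p = 99 (p = (-3*(-3))*(-1*1 + 4*3) = 9*(-1 + 12) = 9*11 = 99)
(p*29)*w(-3) = (99*29)*(4/5) = 2871*(4/5) = 11484/5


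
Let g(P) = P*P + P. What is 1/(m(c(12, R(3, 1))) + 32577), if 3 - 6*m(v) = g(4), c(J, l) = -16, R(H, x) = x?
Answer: 6/195445 ≈ 3.0699e-5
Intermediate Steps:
g(P) = P + P² (g(P) = P² + P = P + P²)
m(v) = -17/6 (m(v) = ½ - 2*(1 + 4)/3 = ½ - 2*5/3 = ½ - ⅙*20 = ½ - 10/3 = -17/6)
1/(m(c(12, R(3, 1))) + 32577) = 1/(-17/6 + 32577) = 1/(195445/6) = 6/195445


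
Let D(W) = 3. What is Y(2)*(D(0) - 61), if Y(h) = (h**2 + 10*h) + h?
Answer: -1508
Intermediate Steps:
Y(h) = h**2 + 11*h
Y(2)*(D(0) - 61) = (2*(11 + 2))*(3 - 61) = (2*13)*(-58) = 26*(-58) = -1508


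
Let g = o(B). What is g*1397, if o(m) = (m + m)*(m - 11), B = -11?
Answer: 676148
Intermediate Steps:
o(m) = 2*m*(-11 + m) (o(m) = (2*m)*(-11 + m) = 2*m*(-11 + m))
g = 484 (g = 2*(-11)*(-11 - 11) = 2*(-11)*(-22) = 484)
g*1397 = 484*1397 = 676148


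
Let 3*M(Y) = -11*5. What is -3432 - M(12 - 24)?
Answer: -10241/3 ≈ -3413.7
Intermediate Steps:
M(Y) = -55/3 (M(Y) = (-11*5)/3 = (⅓)*(-55) = -55/3)
-3432 - M(12 - 24) = -3432 - 1*(-55/3) = -3432 + 55/3 = -10241/3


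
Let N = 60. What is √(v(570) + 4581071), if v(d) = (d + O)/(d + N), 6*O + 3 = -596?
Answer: √37106681145/90 ≈ 2140.3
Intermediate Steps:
O = -599/6 (O = -½ + (⅙)*(-596) = -½ - 298/3 = -599/6 ≈ -99.833)
v(d) = (-599/6 + d)/(60 + d) (v(d) = (d - 599/6)/(d + 60) = (-599/6 + d)/(60 + d))
√(v(570) + 4581071) = √((-599/6 + 570)/(60 + 570) + 4581071) = √((2821/6)/630 + 4581071) = √((1/630)*(2821/6) + 4581071) = √(403/540 + 4581071) = √(2473778743/540) = √37106681145/90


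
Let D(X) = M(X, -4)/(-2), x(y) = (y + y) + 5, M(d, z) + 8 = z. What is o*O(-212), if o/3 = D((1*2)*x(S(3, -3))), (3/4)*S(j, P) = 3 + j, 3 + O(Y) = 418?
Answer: 7470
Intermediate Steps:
M(d, z) = -8 + z
O(Y) = 415 (O(Y) = -3 + 418 = 415)
S(j, P) = 4 + 4*j/3 (S(j, P) = 4*(3 + j)/3 = 4 + 4*j/3)
x(y) = 5 + 2*y (x(y) = 2*y + 5 = 5 + 2*y)
D(X) = 6 (D(X) = (-8 - 4)/(-2) = -12*(-½) = 6)
o = 18 (o = 3*6 = 18)
o*O(-212) = 18*415 = 7470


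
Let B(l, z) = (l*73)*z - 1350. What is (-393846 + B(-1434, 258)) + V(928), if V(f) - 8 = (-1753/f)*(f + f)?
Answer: -27406650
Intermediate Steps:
B(l, z) = -1350 + 73*l*z (B(l, z) = (73*l)*z - 1350 = 73*l*z - 1350 = -1350 + 73*l*z)
V(f) = -3498 (V(f) = 8 + (-1753/f)*(f + f) = 8 + (-1753/f)*(2*f) = 8 - 3506 = -3498)
(-393846 + B(-1434, 258)) + V(928) = (-393846 + (-1350 + 73*(-1434)*258)) - 3498 = (-393846 + (-1350 - 27007956)) - 3498 = (-393846 - 27009306) - 3498 = -27403152 - 3498 = -27406650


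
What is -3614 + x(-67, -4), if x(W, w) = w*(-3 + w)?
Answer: -3586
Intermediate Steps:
-3614 + x(-67, -4) = -3614 - 4*(-3 - 4) = -3614 - 4*(-7) = -3614 + 28 = -3586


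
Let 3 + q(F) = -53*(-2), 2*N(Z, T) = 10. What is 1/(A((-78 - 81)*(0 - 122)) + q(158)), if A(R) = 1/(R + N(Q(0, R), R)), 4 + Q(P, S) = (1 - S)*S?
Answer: 19403/1998510 ≈ 0.0097087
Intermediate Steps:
Q(P, S) = -4 + S*(1 - S) (Q(P, S) = -4 + (1 - S)*S = -4 + S*(1 - S))
N(Z, T) = 5 (N(Z, T) = (1/2)*10 = 5)
q(F) = 103 (q(F) = -3 - 53*(-2) = -3 + 106 = 103)
A(R) = 1/(5 + R) (A(R) = 1/(R + 5) = 1/(5 + R))
1/(A((-78 - 81)*(0 - 122)) + q(158)) = 1/(1/(5 + (-78 - 81)*(0 - 122)) + 103) = 1/(1/(5 - 159*(-122)) + 103) = 1/(1/(5 + 19398) + 103) = 1/(1/19403 + 103) = 1/(1998510/19403) = 19403/1998510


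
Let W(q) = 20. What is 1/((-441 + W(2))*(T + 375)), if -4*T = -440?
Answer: -1/204185 ≈ -4.8975e-6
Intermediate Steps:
T = 110 (T = -¼*(-440) = 110)
1/((-441 + W(2))*(T + 375)) = 1/((-441 + 20)*(110 + 375)) = 1/(-421*485) = 1/(-204185) = -1/204185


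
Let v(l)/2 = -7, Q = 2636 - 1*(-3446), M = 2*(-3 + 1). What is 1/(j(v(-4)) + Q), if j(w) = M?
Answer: 1/6078 ≈ 0.00016453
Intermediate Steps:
M = -4 (M = 2*(-2) = -4)
Q = 6082 (Q = 2636 + 3446 = 6082)
v(l) = -14 (v(l) = 2*(-7) = -14)
j(w) = -4
1/(j(v(-4)) + Q) = 1/(-4 + 6082) = 1/6078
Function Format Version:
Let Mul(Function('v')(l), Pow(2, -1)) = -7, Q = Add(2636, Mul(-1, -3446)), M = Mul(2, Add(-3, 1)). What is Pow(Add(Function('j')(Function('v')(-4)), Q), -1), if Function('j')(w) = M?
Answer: Rational(1, 6078) ≈ 0.00016453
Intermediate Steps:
M = -4 (M = Mul(2, -2) = -4)
Q = 6082 (Q = Add(2636, 3446) = 6082)
Function('v')(l) = -14 (Function('v')(l) = Mul(2, -7) = -14)
Function('j')(w) = -4
Pow(Add(Function('j')(Function('v')(-4)), Q), -1) = Pow(Add(-4, 6082), -1) = Pow(6078, -1) = Rational(1, 6078)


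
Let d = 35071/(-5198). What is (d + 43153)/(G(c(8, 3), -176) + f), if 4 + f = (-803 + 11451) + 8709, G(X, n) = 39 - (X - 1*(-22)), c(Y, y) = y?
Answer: 224274223/100669666 ≈ 2.2278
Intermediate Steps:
G(X, n) = 17 - X (G(X, n) = 39 - (X + 22) = 39 - (22 + X) = 39 + (-22 - X) = 17 - X)
d = -35071/5198 (d = 35071*(-1/5198) = -35071/5198 ≈ -6.7470)
f = 19353 (f = -4 + ((-803 + 11451) + 8709) = -4 + (10648 + 8709) = -4 + 19357 = 19353)
(d + 43153)/(G(c(8, 3), -176) + f) = (-35071/5198 + 43153)/((17 - 1*3) + 19353) = 224274223/(5198*((17 - 3) + 19353)) = 224274223/(5198*(14 + 19353)) = (224274223/5198)/19367 = (224274223/5198)*(1/19367) = 224274223/100669666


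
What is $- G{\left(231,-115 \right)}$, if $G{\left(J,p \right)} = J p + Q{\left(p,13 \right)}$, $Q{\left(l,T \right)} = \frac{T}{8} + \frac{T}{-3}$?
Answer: $\frac{637625}{24} \approx 26568.0$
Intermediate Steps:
$Q{\left(l,T \right)} = - \frac{5 T}{24}$ ($Q{\left(l,T \right)} = T \frac{1}{8} + T \left(- \frac{1}{3}\right) = \frac{T}{8} - \frac{T}{3} = - \frac{5 T}{24}$)
$G{\left(J,p \right)} = - \frac{65}{24} + J p$ ($G{\left(J,p \right)} = J p - \frac{65}{24} = - \frac{65}{24} + J p$)
$- G{\left(231,-115 \right)} = - (- \frac{65}{24} + 231 \left(-115\right)) = - (- \frac{65}{24} - 26565) = \left(-1\right) \left(- \frac{637625}{24}\right) = \frac{637625}{24}$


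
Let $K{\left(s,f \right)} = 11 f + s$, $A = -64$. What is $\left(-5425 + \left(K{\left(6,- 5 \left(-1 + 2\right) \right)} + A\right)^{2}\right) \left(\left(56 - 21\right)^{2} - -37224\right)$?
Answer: $282369456$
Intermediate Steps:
$K{\left(s,f \right)} = s + 11 f$
$\left(-5425 + \left(K{\left(6,- 5 \left(-1 + 2\right) \right)} + A\right)^{2}\right) \left(\left(56 - 21\right)^{2} - -37224\right) = \left(-5425 + \left(\left(6 + 11 \left(- 5 \left(-1 + 2\right)\right)\right) - 64\right)^{2}\right) \left(\left(56 - 21\right)^{2} - -37224\right) = \left(-5425 + \left(\left(6 + 11 \left(\left(-5\right) 1\right)\right) - 64\right)^{2}\right) \left(35^{2} + 37224\right) = \left(-5425 + \left(\left(6 + 11 \left(-5\right)\right) - 64\right)^{2}\right) \left(1225 + 37224\right) = \left(-5425 + \left(\left(6 - 55\right) - 64\right)^{2}\right) 38449 = \left(-5425 + \left(-49 - 64\right)^{2}\right) 38449 = \left(-5425 + \left(-113\right)^{2}\right) 38449 = \left(-5425 + 12769\right) 38449 = 7344 \cdot 38449 = 282369456$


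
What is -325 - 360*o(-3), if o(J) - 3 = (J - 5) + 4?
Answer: 35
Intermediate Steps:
o(J) = 2 + J (o(J) = 3 + ((J - 5) + 4) = 3 + ((-5 + J) + 4) = 3 + (-1 + J) = 2 + J)
-325 - 360*o(-3) = -325 - 360*(2 - 3) = -325 - 360*(-1) = -325 + 360 = 35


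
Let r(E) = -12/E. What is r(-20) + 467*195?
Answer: 455328/5 ≈ 91066.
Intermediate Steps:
r(-20) + 467*195 = -12/(-20) + 467*195 = -12*(-1/20) + 91065 = ⅗ + 91065 = 455328/5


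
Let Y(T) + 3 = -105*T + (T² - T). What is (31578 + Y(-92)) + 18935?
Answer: 68726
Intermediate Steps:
Y(T) = -3 + T² - 106*T (Y(T) = -3 + (-105*T + (T² - T)) = -3 + (T² - 106*T) = -3 + T² - 106*T)
(31578 + Y(-92)) + 18935 = (31578 + (-3 + (-92)² - 106*(-92))) + 18935 = (31578 + (-3 + 8464 + 9752)) + 18935 = (31578 + 18213) + 18935 = 49791 + 18935 = 68726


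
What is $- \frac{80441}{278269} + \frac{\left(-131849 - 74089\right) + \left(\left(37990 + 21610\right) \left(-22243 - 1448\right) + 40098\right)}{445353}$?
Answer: $- \frac{130997745720011}{41309311319} \approx -3171.1$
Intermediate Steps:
$- \frac{80441}{278269} + \frac{\left(-131849 - 74089\right) + \left(\left(37990 + 21610\right) \left(-22243 - 1448\right) + 40098\right)}{445353} = \left(-80441\right) \frac{1}{278269} + \left(\left(-131849 + \left(\left(-35378 + 11733\right) - 50444\right)\right) + \left(59600 \left(-23691\right) + 40098\right)\right) \frac{1}{445353} = - \frac{80441}{278269} + \left(\left(-131849 - 74089\right) + \left(-1411983600 + 40098\right)\right) \frac{1}{445353} = - \frac{80441}{278269} + \left(\left(-131849 - 74089\right) - 1411943502\right) \frac{1}{445353} = - \frac{80441}{278269} + \left(-205938 - 1411943502\right) \frac{1}{445353} = - \frac{80441}{278269} - \frac{470716480}{148451} = - \frac{130997745720011}{41309311319}$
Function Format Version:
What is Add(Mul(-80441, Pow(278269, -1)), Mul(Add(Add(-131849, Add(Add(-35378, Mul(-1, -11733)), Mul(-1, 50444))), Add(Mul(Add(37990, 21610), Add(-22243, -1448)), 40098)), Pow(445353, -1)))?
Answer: Rational(-130997745720011, 41309311319) ≈ -3171.1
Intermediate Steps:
Add(Mul(-80441, Pow(278269, -1)), Mul(Add(Add(-131849, Add(Add(-35378, Mul(-1, -11733)), Mul(-1, 50444))), Add(Mul(Add(37990, 21610), Add(-22243, -1448)), 40098)), Pow(445353, -1))) = Add(Mul(-80441, Rational(1, 278269)), Mul(Add(Add(-131849, Add(Add(-35378, 11733), -50444)), Add(Mul(59600, -23691), 40098)), Rational(1, 445353))) = Add(Rational(-80441, 278269), Mul(Add(Add(-131849, Add(-23645, -50444)), Add(-1411983600, 40098)), Rational(1, 445353))) = Add(Rational(-80441, 278269), Mul(Add(Add(-131849, -74089), -1411943502), Rational(1, 445353))) = Add(Rational(-80441, 278269), Mul(Add(-205938, -1411943502), Rational(1, 445353))) = Add(Rational(-80441, 278269), Mul(-1412149440, Rational(1, 445353))) = Add(Rational(-80441, 278269), Rational(-470716480, 148451)) = Rational(-130997745720011, 41309311319)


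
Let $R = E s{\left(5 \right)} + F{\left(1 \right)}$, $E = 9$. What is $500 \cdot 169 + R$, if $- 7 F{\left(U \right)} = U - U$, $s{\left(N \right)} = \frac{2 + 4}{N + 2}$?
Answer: $\frac{591554}{7} \approx 84508.0$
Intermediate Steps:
$s{\left(N \right)} = \frac{6}{2 + N}$
$F{\left(U \right)} = 0$ ($F{\left(U \right)} = - \frac{U - U}{7} = \left(- \frac{1}{7}\right) 0 = 0$)
$R = \frac{54}{7}$ ($R = 9 \frac{6}{2 + 5} + 0 = 9 \cdot \frac{6}{7} + 0 = \frac{54}{7} + 0 = \frac{54}{7} \approx 7.7143$)
$500 \cdot 169 + R = 500 \cdot 169 + \frac{54}{7} = 84500 + \frac{54}{7} = \frac{591554}{7}$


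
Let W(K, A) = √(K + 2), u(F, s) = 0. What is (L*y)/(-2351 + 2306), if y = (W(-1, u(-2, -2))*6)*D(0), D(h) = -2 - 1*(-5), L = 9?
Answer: -18/5 ≈ -3.6000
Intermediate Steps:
W(K, A) = √(2 + K)
D(h) = 3 (D(h) = -2 + 5 = 3)
y = 18 (y = (√(2 - 1)*6)*3 = (√1*6)*3 = (1*6)*3 = 6*3 = 18)
(L*y)/(-2351 + 2306) = (9*18)/(-2351 + 2306) = 162/(-45) = 162*(-1/45) = -18/5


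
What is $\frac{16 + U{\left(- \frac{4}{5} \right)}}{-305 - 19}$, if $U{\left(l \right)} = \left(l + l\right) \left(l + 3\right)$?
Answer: $- \frac{26}{675} \approx -0.038519$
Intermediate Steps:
$U{\left(l \right)} = 2 l \left(3 + l\right)$
$\frac{16 + U{\left(- \frac{4}{5} \right)}}{-305 - 19} = \frac{16 + 2 \left(- \frac{4}{5}\right) \left(3 - \frac{4}{5}\right)}{-305 - 19} = \frac{16 + 2 \left(\left(-4\right) \frac{1}{5}\right) \left(3 - \frac{4}{5}\right)}{-324} = \left(16 + 2 \left(- \frac{4}{5}\right) \left(3 - \frac{4}{5}\right)\right) \left(- \frac{1}{324}\right) = \left(16 + 2 \left(- \frac{4}{5}\right) \frac{11}{5}\right) \left(- \frac{1}{324}\right) = \left(16 - \frac{88}{25}\right) \left(- \frac{1}{324}\right) = \frac{312}{25} \left(- \frac{1}{324}\right) = - \frac{26}{675}$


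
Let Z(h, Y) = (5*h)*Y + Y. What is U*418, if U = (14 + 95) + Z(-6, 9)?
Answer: -63536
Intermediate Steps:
Z(h, Y) = Y + 5*Y*h (Z(h, Y) = 5*Y*h + Y = Y + 5*Y*h)
U = -152 (U = (14 + 95) + 9*(1 + 5*(-6)) = 109 + 9*(1 - 30) = 109 + 9*(-29) = 109 - 261 = -152)
U*418 = -152*418 = -63536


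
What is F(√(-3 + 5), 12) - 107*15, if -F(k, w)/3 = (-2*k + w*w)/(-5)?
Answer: -7593/5 - 6*√2/5 ≈ -1520.3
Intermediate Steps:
F(k, w) = -6*k/5 + 3*w²/5 (F(k, w) = -3*(-2*k + w*w)/(-5) = -3*(-2*k + w²)*(-1)/5 = -3*(w² - 2*k)*(-1)/5 = -3*(-w²/5 + 2*k/5) = -6*k/5 + 3*w²/5)
F(√(-3 + 5), 12) - 107*15 = (-6*√(-3 + 5)/5 + (⅗)*12²) - 107*15 = (-6*√2/5 + (⅗)*144) - 1605 = (-6*√2/5 + 432/5) - 1605 = (432/5 - 6*√2/5) - 1605 = -7593/5 - 6*√2/5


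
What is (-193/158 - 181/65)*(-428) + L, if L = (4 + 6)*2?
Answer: 8907302/5135 ≈ 1734.6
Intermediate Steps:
L = 20 (L = 10*2 = 20)
(-193/158 - 181/65)*(-428) + L = (-193/158 - 181/65)*(-428) + 20 = -41143/10270*(-428) + 20 = 8804602/5135 + 20 = 8907302/5135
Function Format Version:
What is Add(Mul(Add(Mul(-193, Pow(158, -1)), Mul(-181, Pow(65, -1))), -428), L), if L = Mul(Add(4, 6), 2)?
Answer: Rational(8907302, 5135) ≈ 1734.6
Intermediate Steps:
L = 20 (L = Mul(10, 2) = 20)
Add(Mul(Add(Mul(-193, Pow(158, -1)), Mul(-181, Pow(65, -1))), -428), L) = Add(Mul(Add(Mul(-193, Pow(158, -1)), Mul(-181, Pow(65, -1))), -428), 20) = Add(Mul(Add(Mul(-193, Rational(1, 158)), Mul(-181, Rational(1, 65))), -428), 20) = Add(Mul(Add(Rational(-193, 158), Rational(-181, 65)), -428), 20) = Add(Mul(Rational(-41143, 10270), -428), 20) = Add(Rational(8804602, 5135), 20) = Rational(8907302, 5135)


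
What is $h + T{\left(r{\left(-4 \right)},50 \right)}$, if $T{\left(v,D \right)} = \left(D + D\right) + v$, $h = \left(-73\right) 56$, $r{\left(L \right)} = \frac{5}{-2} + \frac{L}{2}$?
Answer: $- \frac{7985}{2} \approx -3992.5$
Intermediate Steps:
$r{\left(L \right)} = - \frac{5}{2} + \frac{L}{2}$ ($r{\left(L \right)} = 5 \left(- \frac{1}{2}\right) + L \frac{1}{2} = - \frac{5}{2} + \frac{L}{2}$)
$h = -4088$
$T{\left(v,D \right)} = v + 2 D$ ($T{\left(v,D \right)} = 2 D + v = v + 2 D$)
$h + T{\left(r{\left(-4 \right)},50 \right)} = -4088 + \left(\left(- \frac{5}{2} + \frac{1}{2} \left(-4\right)\right) + 2 \cdot 50\right) = -4088 + \left(\left(- \frac{5}{2} - 2\right) + 100\right) = -4088 + \left(- \frac{9}{2} + 100\right) = -4088 + \frac{191}{2} = - \frac{7985}{2}$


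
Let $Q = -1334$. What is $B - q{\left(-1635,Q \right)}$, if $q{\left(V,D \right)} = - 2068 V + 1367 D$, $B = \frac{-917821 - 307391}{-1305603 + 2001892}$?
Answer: $- \frac{1084542364190}{696289} \approx -1.5576 \cdot 10^{6}$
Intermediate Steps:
$B = - \frac{1225212}{696289} \approx -1.7596$
$B - q{\left(-1635,Q \right)} = - \frac{1225212}{696289} - \left(\left(-2068\right) \left(-1635\right) + 1367 \left(-1334\right)\right) = - \frac{1225212}{696289} - \left(3381180 - 1823578\right) = - \frac{1225212}{696289} - 1557602 = - \frac{1084542364190}{696289}$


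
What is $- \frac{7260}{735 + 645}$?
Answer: $- \frac{121}{23} \approx -5.2609$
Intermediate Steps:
$- \frac{7260}{735 + 645} = - \frac{7260}{1380} = \left(-7260\right) \frac{1}{1380} = - \frac{121}{23}$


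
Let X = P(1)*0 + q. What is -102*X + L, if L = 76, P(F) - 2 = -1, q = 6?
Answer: -536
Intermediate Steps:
P(F) = 1 (P(F) = 2 - 1 = 1)
X = 6 (X = 1*0 + 6 = 0 + 6 = 6)
-102*X + L = -102*6 + 76 = -612 + 76 = -536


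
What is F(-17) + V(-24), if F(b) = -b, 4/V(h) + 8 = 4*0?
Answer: 33/2 ≈ 16.500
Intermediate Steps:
V(h) = -½ (V(h) = 4/(-8 + 4*0) = 4/(-8 + 0) = 4/(-8) = 4*(-⅛) = -½)
F(-17) + V(-24) = -1*(-17) - ½ = 17 - ½ = 33/2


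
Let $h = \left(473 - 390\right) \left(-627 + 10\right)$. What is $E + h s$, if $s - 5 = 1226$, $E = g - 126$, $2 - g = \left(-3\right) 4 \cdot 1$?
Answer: $-63040853$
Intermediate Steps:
$g = 14$ ($g = 2 - \left(-3\right) 4 \cdot 1 = 2 - \left(-12\right) 1 = 2 - -12 = 2 + 12 = 14$)
$h = -51211$ ($h = 83 \left(-617\right) = -51211$)
$E = -112$ ($E = 14 - 126 = -112$)
$s = 1231$ ($s = 5 + 1226 = 1231$)
$E + h s = -112 - 63040741 = -63040853$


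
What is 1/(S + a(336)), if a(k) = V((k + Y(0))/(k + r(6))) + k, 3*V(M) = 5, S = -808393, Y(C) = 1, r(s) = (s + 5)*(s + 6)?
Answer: -3/2424166 ≈ -1.2375e-6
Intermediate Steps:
r(s) = (5 + s)*(6 + s)
V(M) = 5/3 (V(M) = (⅓)*5 = 5/3)
a(k) = 5/3 + k
1/(S + a(336)) = 1/(-808393 + (5/3 + 336)) = 1/(-808393 + 1013/3) = 1/(-2424166/3) = -3/2424166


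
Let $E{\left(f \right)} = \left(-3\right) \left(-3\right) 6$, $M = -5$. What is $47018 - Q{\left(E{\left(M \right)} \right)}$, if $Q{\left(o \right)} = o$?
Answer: $46964$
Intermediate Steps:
$E{\left(f \right)} = 54$ ($E{\left(f \right)} = 9 \cdot 6 = 54$)
$47018 - Q{\left(E{\left(M \right)} \right)} = 47018 - 54 = 46964$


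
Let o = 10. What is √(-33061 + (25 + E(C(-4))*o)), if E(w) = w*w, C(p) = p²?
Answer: 2*I*√7619 ≈ 174.57*I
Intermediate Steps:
E(w) = w²
√(-33061 + (25 + E(C(-4))*o)) = √(-33061 + (25 + ((-4)²)²*10)) = √(-33061 + (25 + 16²*10)) = √(-33061 + (25 + 256*10)) = √(-33061 + (25 + 2560)) = √(-33061 + 2585) = √(-30476) = 2*I*√7619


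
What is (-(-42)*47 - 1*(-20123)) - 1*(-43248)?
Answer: 65345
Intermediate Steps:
(-(-42)*47 - 1*(-20123)) - 1*(-43248) = (-7*(-282) + 20123) + 43248 = (1974 + 20123) + 43248 = 22097 + 43248 = 65345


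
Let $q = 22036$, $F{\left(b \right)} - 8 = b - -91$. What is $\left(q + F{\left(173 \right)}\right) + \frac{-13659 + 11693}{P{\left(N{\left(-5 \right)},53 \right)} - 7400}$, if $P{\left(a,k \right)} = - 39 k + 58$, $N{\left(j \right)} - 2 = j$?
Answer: $\frac{209897938}{9409} \approx 22308.0$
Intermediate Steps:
$N{\left(j \right)} = 2 + j$
$P{\left(a,k \right)} = 58 - 39 k$
$F{\left(b \right)} = 99 + b$ ($F{\left(b \right)} = 8 + \left(b - -91\right) = 8 + \left(b + 91\right) = 8 + \left(91 + b\right) = 99 + b$)
$\left(q + F{\left(173 \right)}\right) + \frac{-13659 + 11693}{P{\left(N{\left(-5 \right)},53 \right)} - 7400} = \left(22036 + \left(99 + 173\right)\right) + \frac{-13659 + 11693}{\left(58 - 2067\right) - 7400} = \left(22036 + 272\right) - \frac{1966}{\left(58 - 2067\right) - 7400} = 22308 - \frac{1966}{-2009 - 7400} = 22308 - \frac{1966}{-9409} = 22308 - - \frac{1966}{9409} = 22308 + \frac{1966}{9409} = \frac{209897938}{9409}$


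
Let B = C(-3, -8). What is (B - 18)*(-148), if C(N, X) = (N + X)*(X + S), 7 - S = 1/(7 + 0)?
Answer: 5624/7 ≈ 803.43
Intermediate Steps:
S = 48/7 (S = 7 - 1/(7 + 0) = 7 - 1/7 = 7 - 1*⅐ = 7 - ⅐ = 48/7 ≈ 6.8571)
C(N, X) = (48/7 + X)*(N + X) (C(N, X) = (N + X)*(X + 48/7) = (N + X)*(48/7 + X) = (48/7 + X)*(N + X))
B = 88/7 (B = (-8)² + (48/7)*(-3) + (48/7)*(-8) - 3*(-8) = 64 - 144/7 - 384/7 + 24 = 88/7 ≈ 12.571)
(B - 18)*(-148) = (88/7 - 18)*(-148) = -38/7*(-148) = 5624/7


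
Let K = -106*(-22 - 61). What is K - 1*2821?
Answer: 5977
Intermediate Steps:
K = 8798 (K = -106*(-83) = 8798)
K - 1*2821 = 8798 - 1*2821 = 8798 - 2821 = 5977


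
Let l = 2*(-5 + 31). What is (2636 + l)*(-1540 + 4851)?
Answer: 8899968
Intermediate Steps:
l = 52 (l = 2*26 = 52)
(2636 + l)*(-1540 + 4851) = (2636 + 52)*(-1540 + 4851) = 2688*3311 = 8899968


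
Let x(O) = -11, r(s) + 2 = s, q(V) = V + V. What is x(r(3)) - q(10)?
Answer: -31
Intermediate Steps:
q(V) = 2*V
r(s) = -2 + s
x(r(3)) - q(10) = -11 - 2*10 = -11 - 1*20 = -11 - 20 = -31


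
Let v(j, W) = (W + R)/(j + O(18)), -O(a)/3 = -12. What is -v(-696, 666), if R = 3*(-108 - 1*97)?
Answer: 17/220 ≈ 0.077273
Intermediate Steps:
O(a) = 36 (O(a) = -3*(-12) = 36)
R = -615 (R = 3*(-108 - 97) = 3*(-205) = -615)
v(j, W) = (-615 + W)/(36 + j) (v(j, W) = (W - 615)/(j + 36) = (-615 + W)/(36 + j))
-v(-696, 666) = -(-615 + 666)/(36 - 696) = -51/(-660) = -(-1)*51/660 = -1*(-17/220) = 17/220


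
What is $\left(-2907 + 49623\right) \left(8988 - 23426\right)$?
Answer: $-674485608$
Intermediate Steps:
$\left(-2907 + 49623\right) \left(8988 - 23426\right) = 46716 \left(-14438\right) = -674485608$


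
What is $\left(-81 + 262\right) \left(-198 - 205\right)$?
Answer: $-72943$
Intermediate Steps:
$\left(-81 + 262\right) \left(-198 - 205\right) = 181 \left(-403\right) = -72943$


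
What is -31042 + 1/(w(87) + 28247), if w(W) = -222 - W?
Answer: -867251395/27938 ≈ -31042.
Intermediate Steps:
-31042 + 1/(w(87) + 28247) = -31042 + 1/((-222 - 1*87) + 28247) = -31042 + 1/((-222 - 87) + 28247) = -31042 + 1/(-309 + 28247) = -31042 + 1/27938 = -867251395/27938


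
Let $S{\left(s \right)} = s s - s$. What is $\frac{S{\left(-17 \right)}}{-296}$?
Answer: $- \frac{153}{148} \approx -1.0338$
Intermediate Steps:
$S{\left(s \right)} = s^{2} - s$
$\frac{S{\left(-17 \right)}}{-296} = \frac{\left(-17\right) \left(-1 - 17\right)}{-296} = \left(-17\right) \left(-18\right) \left(- \frac{1}{296}\right) = 306 \left(- \frac{1}{296}\right) = - \frac{153}{148}$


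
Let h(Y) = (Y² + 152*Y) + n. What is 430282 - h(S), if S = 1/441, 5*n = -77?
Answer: 418423008082/972405 ≈ 4.3030e+5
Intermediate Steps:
n = -77/5 (n = (⅕)*(-77) = -77/5 ≈ -15.400)
S = 1/441 ≈ 0.0022676
h(Y) = -77/5 + Y² + 152*Y (h(Y) = (Y² + 152*Y) - 77/5 = -77/5 + Y² + 152*Y)
430282 - h(S) = 430282 - (-77/5 + (1/441)² + 152*(1/441)) = 430282 - (-77/5 + 1/194481 + 152/441) = 430282 - 1*(-14639872/972405) = 430282 + 14639872/972405 = 418423008082/972405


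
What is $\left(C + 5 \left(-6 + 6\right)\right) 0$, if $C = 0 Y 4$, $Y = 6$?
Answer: $0$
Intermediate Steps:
$C = 0$ ($C = 0 \cdot 6 \cdot 4 = 0 \cdot 24 = 0$)
$\left(C + 5 \left(-6 + 6\right)\right) 0 = \left(0 + 5 \left(-6 + 6\right)\right) 0 = \left(0 + 5 \cdot 0\right) 0 = \left(0 + 0\right) 0 = 0 \cdot 0 = 0$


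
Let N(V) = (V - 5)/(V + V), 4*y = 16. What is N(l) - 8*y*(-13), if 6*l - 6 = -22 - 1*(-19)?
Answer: 823/2 ≈ 411.50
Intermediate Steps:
y = 4 (y = (¼)*16 = 4)
l = ½ (l = 1 + (-22 - 1*(-19))/6 = 1 + (-22 + 19)/6 = 1 + (⅙)*(-3) = 1 - ½ = ½ ≈ 0.50000)
N(V) = (-5 + V)/(2*V) (N(V) = (-5 + V)/((2*V)) = (-5 + V)*(1/(2*V)) = (-5 + V)/(2*V))
N(l) - 8*y*(-13) = (-5 + ½)/(2*(½)) - 8*4*(-13) = (½)*2*(-9/2) - 32*(-13) = -9/2 + 416 = 823/2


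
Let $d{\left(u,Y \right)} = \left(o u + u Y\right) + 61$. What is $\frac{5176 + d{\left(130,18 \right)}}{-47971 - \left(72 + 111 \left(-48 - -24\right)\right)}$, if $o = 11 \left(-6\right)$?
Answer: $\frac{1003}{45379} \approx 0.022103$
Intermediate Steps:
$o = -66$
$d{\left(u,Y \right)} = 61 - 66 u + Y u$ ($d{\left(u,Y \right)} = \left(- 66 u + u Y\right) + 61 = \left(- 66 u + Y u\right) + 61 = 61 - 66 u + Y u$)
$\frac{5176 + d{\left(130,18 \right)}}{-47971 - \left(72 + 111 \left(-48 - -24\right)\right)} = \frac{5176 + \left(61 - 8580 + 18 \cdot 130\right)}{-47971 - \left(72 + 111 \left(-48 - -24\right)\right)} = \frac{5176 + \left(61 - 8580 + 2340\right)}{-47971 - \left(72 + 111 \left(-48 + 24\right)\right)} = \frac{5176 - 6179}{-47971 - -2592} = - \frac{1003}{-47971 + \left(2664 - 72\right)} = - \frac{1003}{-47971 + 2592} = - \frac{1003}{-45379} = \left(-1003\right) \left(- \frac{1}{45379}\right) = \frac{1003}{45379}$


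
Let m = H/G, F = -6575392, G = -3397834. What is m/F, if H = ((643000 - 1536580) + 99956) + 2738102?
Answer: 972239/11171045250464 ≈ 8.7032e-8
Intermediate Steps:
H = 1944478 (H = (-893580 + 99956) + 2738102 = -793624 + 2738102 = 1944478)
m = -972239/1698917 (m = 1944478/(-3397834) = 1944478*(-1/3397834) = -972239/1698917 ≈ -0.57227)
m/F = -972239/1698917/(-6575392) = -972239/1698917*(-1/6575392) = 972239/11171045250464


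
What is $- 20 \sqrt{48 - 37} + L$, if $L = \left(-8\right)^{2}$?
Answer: $64 - 20 \sqrt{11} \approx -2.3325$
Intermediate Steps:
$L = 64$
$- 20 \sqrt{48 - 37} + L = - 20 \sqrt{48 - 37} + 64 = - 20 \sqrt{11} + 64 = 64 - 20 \sqrt{11}$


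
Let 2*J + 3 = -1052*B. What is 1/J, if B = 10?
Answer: -2/10523 ≈ -0.00019006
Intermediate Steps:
J = -10523/2 (J = -3/2 + (-1052*10)/2 = -3/2 + (½)*(-10520) = -3/2 - 5260 = -10523/2 ≈ -5261.5)
1/J = 1/(-10523/2) = -2/10523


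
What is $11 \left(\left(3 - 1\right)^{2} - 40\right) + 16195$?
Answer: $15799$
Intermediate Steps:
$11 \left(\left(3 - 1\right)^{2} - 40\right) + 16195 = 11 \left(2^{2} - 40\right) + 16195 = 11 \left(4 - 40\right) + 16195 = 11 \left(-36\right) + 16195 = -396 + 16195 = 15799$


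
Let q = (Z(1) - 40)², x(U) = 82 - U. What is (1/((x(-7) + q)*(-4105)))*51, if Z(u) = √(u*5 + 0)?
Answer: -43197/5824247890 - 204*√5/582424789 ≈ -8.2000e-6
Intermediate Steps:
Z(u) = √5*√u (Z(u) = √(5*u + 0) = √(5*u) = √5*√u)
q = (-40 + √5)² (q = (√5*√1 - 40)² = (√5*1 - 40)² = (√5 - 40)² = (-40 + √5)² ≈ 1426.1)
(1/((x(-7) + q)*(-4105)))*51 = (1/(((82 - 1*(-7)) + (40 - √5)²)*(-4105)))*51 = (-1/4105/((82 + 7) + (40 - √5)²))*51 = (-1/4105/(89 + (40 - √5)²))*51 = -1/(4105*(89 + (40 - √5)²))*51 = -51/(4105*(89 + (40 - √5)²))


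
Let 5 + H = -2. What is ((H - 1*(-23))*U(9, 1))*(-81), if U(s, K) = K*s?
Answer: -11664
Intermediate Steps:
H = -7 (H = -5 - 2 = -7)
((H - 1*(-23))*U(9, 1))*(-81) = ((-7 - 1*(-23))*(1*9))*(-81) = ((-7 + 23)*9)*(-81) = (16*9)*(-81) = 144*(-81) = -11664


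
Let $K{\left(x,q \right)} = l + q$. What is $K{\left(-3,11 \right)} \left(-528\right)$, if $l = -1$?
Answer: $-5280$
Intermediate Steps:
$K{\left(x,q \right)} = -1 + q$
$K{\left(-3,11 \right)} \left(-528\right) = \left(-1 + 11\right) \left(-528\right) = 10 \left(-528\right) = -5280$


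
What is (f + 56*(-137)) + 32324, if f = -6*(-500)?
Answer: 27652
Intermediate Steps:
f = 3000
(f + 56*(-137)) + 32324 = (3000 + 56*(-137)) + 32324 = (3000 - 7672) + 32324 = -4672 + 32324 = 27652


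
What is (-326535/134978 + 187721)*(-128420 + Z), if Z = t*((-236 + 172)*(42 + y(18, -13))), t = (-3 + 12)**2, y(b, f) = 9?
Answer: -4976410033386406/67489 ≈ -7.3737e+10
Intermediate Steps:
t = 81 (t = 9**2 = 81)
Z = -264384 (Z = 81*((-236 + 172)*(42 + 9)) = 81*(-64*51) = 81*(-3264) = -264384)
(-326535/134978 + 187721)*(-128420 + Z) = (-326535/134978 + 187721)*(-128420 - 264384) = (-326535*1/134978 + 187721)*(-392804) = (-326535/134978 + 187721)*(-392804) = (25337878603/134978)*(-392804) = -4976410033386406/67489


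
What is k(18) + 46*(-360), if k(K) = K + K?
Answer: -16524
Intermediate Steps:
k(K) = 2*K
k(18) + 46*(-360) = 2*18 + 46*(-360) = 36 - 16560 = -16524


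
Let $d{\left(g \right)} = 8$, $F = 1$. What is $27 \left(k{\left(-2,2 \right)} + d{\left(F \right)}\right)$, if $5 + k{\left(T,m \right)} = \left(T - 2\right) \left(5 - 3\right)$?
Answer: $-135$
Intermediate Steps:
$k{\left(T,m \right)} = -9 + 2 T$ ($k{\left(T,m \right)} = -5 + \left(T - 2\right) \left(5 - 3\right) = -5 + \left(-2 + T\right) 2 = -5 + \left(-4 + 2 T\right) = -9 + 2 T$)
$27 \left(k{\left(-2,2 \right)} + d{\left(F \right)}\right) = 27 \left(\left(-9 + 2 \left(-2\right)\right) + 8\right) = 27 \left(\left(-9 - 4\right) + 8\right) = 27 \left(-13 + 8\right) = 27 \left(-5\right) = -135$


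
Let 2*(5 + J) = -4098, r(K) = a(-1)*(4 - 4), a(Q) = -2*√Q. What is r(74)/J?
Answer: 0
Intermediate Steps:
r(K) = 0 (r(K) = (-2*I)*(4 - 4) = -2*I*0 = 0)
J = -2054 (J = -5 + (½)*(-4098) = -5 - 2049 = -2054)
r(74)/J = 0/(-2054) = 0*(-1/2054) = 0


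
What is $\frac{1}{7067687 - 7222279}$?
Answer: $- \frac{1}{154592} \approx -6.4686 \cdot 10^{-6}$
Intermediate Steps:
$\frac{1}{7067687 - 7222279} = \frac{1}{-154592} = - \frac{1}{154592}$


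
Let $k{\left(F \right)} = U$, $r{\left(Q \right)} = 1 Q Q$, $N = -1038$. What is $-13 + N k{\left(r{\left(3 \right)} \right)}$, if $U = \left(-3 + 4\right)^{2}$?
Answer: $-1051$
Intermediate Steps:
$U = 1$ ($U = 1^{2} = 1$)
$r{\left(Q \right)} = Q^{2}$ ($r{\left(Q \right)} = Q Q = Q^{2}$)
$k{\left(F \right)} = 1$
$-13 + N k{\left(r{\left(3 \right)} \right)} = -13 - 1038 = -1051$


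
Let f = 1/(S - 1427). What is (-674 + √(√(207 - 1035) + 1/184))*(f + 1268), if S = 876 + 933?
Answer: -163235049/191 + 484377*√(46 + 50784*I*√23)/35144 ≈ -8.4982e+5 + 4809.2*I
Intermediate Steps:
S = 1809
f = 1/382 (f = 1/(1809 - 1427) = 1/382 ≈ 0.0026178)
(-674 + √(√(207 - 1035) + 1/184))*(f + 1268) = (-674 + √(√(207 - 1035) + 1/184))*(1/382 + 1268) = (-674 + √(√(-828) + 1/184))*(484377/382) = (-674 + √(6*I*√23 + 1/184))*(484377/382) = (-674 + √(1/184 + 6*I*√23))*(484377/382) = -163235049/191 + 484377*√(1/184 + 6*I*√23)/382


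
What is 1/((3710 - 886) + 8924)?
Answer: 1/11748 ≈ 8.5121e-5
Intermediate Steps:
1/((3710 - 886) + 8924) = 1/(2824 + 8924) = 1/11748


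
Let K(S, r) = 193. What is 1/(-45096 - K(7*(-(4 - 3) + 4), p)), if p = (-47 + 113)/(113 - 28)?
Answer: -1/45289 ≈ -2.2080e-5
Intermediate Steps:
p = 66/85 ≈ 0.77647
1/(-45096 - K(7*(-(4 - 3) + 4), p)) = 1/(-45096 - 1*193) = 1/(-45096 - 193) = 1/(-45289) = -1/45289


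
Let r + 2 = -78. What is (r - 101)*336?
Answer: -60816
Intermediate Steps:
r = -80 (r = -2 - 78 = -80)
(r - 101)*336 = (-80 - 101)*336 = -181*336 = -60816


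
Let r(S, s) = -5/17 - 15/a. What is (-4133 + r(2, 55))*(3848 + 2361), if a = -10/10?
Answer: -434698299/17 ≈ -2.5570e+7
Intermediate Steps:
a = -1 (a = -10*⅒ = -1)
r(S, s) = 250/17 (r(S, s) = -5/17 - 15/(-1) = -5*1/17 - 15*(-1) = -5/17 + 15 = 250/17)
(-4133 + r(2, 55))*(3848 + 2361) = (-4133 + 250/17)*(3848 + 2361) = -70011/17*6209 = -434698299/17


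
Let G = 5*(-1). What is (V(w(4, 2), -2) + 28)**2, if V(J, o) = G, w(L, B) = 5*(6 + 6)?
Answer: 529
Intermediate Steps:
w(L, B) = 60 (w(L, B) = 5*12 = 60)
G = -5
V(J, o) = -5
(V(w(4, 2), -2) + 28)**2 = (-5 + 28)**2 = 23**2 = 529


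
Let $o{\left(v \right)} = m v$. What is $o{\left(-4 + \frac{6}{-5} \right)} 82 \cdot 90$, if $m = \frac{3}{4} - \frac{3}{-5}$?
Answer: $- \frac{259038}{5} \approx -51808.0$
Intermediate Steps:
$m = \frac{27}{20}$ ($m = 3 \cdot \frac{1}{4} - - \frac{3}{5} = \frac{3}{4} + \frac{3}{5} = \frac{27}{20} \approx 1.35$)
$o{\left(v \right)} = \frac{27 v}{20}$
$o{\left(-4 + \frac{6}{-5} \right)} 82 \cdot 90 = \frac{27 \left(-4 + \frac{6}{-5}\right)}{20} \cdot 82 \cdot 90 = \frac{27 \left(-4 + 6 \left(- \frac{1}{5}\right)\right)}{20} \cdot 82 \cdot 90 = \frac{27 \left(-4 - \frac{6}{5}\right)}{20} \cdot 82 \cdot 90 = \frac{27}{20} \left(- \frac{26}{5}\right) 82 \cdot 90 = \left(- \frac{351}{50}\right) 82 \cdot 90 = \left(- \frac{14391}{25}\right) 90 = - \frac{259038}{5}$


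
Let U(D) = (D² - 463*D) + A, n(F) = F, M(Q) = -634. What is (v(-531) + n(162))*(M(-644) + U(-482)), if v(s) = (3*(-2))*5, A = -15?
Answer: 60039012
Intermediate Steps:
v(s) = -30 (v(s) = -6*5 = -30)
U(D) = -15 + D² - 463*D (U(D) = (D² - 463*D) - 15 = -15 + D² - 463*D)
(v(-531) + n(162))*(M(-644) + U(-482)) = (-30 + 162)*(-634 + (-15 + (-482)² - 463*(-482))) = 132*(-634 + (-15 + 232324 + 223166)) = 132*(-634 + 455475) = 132*454841 = 60039012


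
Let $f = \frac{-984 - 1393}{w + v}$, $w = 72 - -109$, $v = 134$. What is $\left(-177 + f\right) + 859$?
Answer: $\frac{212453}{315} \approx 674.45$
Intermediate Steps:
$w = 181$ ($w = 72 + 109 = 181$)
$f = - \frac{2377}{315}$ ($f = \frac{-984 - 1393}{181 + 134} = - \frac{2377}{315} \approx -7.546$)
$\left(-177 + f\right) + 859 = \left(-177 - \frac{2377}{315}\right) + 859 = - \frac{58132}{315} + 859 = \frac{212453}{315}$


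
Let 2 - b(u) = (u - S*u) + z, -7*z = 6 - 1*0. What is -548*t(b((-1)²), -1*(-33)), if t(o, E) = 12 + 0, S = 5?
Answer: -6576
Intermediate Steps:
z = -6/7 (z = -(6 - 1*0)/7 = -(6 + 0)/7 = -⅐*6 = -6/7 ≈ -0.85714)
b(u) = 20/7 + 4*u (b(u) = 2 - ((u - 5*u) - 6/7) = 2 - (-4*u - 6/7) = 2 - (-6/7 - 4*u) = 2 + (6/7 + 4*u) = 20/7 + 4*u)
t(o, E) = 12
-548*t(b((-1)²), -1*(-33)) = -548*12 = -6576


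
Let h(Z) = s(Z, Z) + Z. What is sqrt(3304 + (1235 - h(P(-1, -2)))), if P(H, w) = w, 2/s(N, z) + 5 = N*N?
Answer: sqrt(4543) ≈ 67.402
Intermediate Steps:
s(N, z) = 2/(-5 + N**2) (s(N, z) = 2/(-5 + N*N) = 2/(-5 + N**2))
h(Z) = Z + 2/(-5 + Z**2) (h(Z) = 2/(-5 + Z**2) + Z = Z + 2/(-5 + Z**2))
sqrt(3304 + (1235 - h(P(-1, -2)))) = sqrt(3304 + (1235 - (-2 + 2/(-5 + (-2)**2)))) = sqrt(3304 + (1235 - (-2 + 2/(-5 + 4)))) = sqrt(3304 + (1235 - (-2 + 2/(-1)))) = sqrt(3304 + (1235 - (-2 + 2*(-1)))) = sqrt(3304 + (1235 - (-2 - 2))) = sqrt(3304 + (1235 - 1*(-4))) = sqrt(3304 + (1235 + 4)) = sqrt(3304 + 1239) = sqrt(4543)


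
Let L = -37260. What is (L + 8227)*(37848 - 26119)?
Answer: -340528057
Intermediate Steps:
(L + 8227)*(37848 - 26119) = (-37260 + 8227)*(37848 - 26119) = -29033*11729 = -340528057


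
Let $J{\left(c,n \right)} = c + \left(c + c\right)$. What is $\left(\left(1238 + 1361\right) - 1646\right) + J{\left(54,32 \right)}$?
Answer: $1115$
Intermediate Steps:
$J{\left(c,n \right)} = 3 c$ ($J{\left(c,n \right)} = c + 2 c = 3 c$)
$\left(\left(1238 + 1361\right) - 1646\right) + J{\left(54,32 \right)} = \left(\left(1238 + 1361\right) - 1646\right) + 3 \cdot 54 = \left(2599 - 1646\right) + 162 = 953 + 162 = 1115$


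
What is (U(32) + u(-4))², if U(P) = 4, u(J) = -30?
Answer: 676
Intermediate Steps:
(U(32) + u(-4))² = (4 - 30)² = (-26)² = 676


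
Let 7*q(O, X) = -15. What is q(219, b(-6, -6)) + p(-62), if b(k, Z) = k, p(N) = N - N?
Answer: -15/7 ≈ -2.1429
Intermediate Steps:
p(N) = 0
q(O, X) = -15/7 (q(O, X) = (⅐)*(-15) = -15/7)
q(219, b(-6, -6)) + p(-62) = -15/7 + 0 = -15/7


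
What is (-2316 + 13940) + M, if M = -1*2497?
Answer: 9127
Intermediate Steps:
M = -2497
(-2316 + 13940) + M = (-2316 + 13940) - 2497 = 11624 - 2497 = 9127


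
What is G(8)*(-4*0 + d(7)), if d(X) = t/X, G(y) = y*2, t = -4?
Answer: -64/7 ≈ -9.1429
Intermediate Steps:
G(y) = 2*y
d(X) = -4/X
G(8)*(-4*0 + d(7)) = (2*8)*(-4*0 - 4/7) = 16*(0 - 4*1/7) = 16*(0 - 4/7) = 16*(-4/7) = -64/7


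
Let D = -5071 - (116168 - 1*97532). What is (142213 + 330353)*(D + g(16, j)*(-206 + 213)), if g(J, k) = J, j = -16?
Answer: -11150194770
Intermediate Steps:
D = -23707 (D = -5071 - (116168 - 97532) = -5071 - 1*18636 = -5071 - 18636 = -23707)
(142213 + 330353)*(D + g(16, j)*(-206 + 213)) = (142213 + 330353)*(-23707 + 16*(-206 + 213)) = 472566*(-23707 + 16*7) = 472566*(-23707 + 112) = 472566*(-23595) = -11150194770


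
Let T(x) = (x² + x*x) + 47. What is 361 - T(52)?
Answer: -5094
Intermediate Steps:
T(x) = 47 + 2*x² (T(x) = (x² + x²) + 47 = 2*x² + 47 = 47 + 2*x²)
361 - T(52) = 361 - (47 + 2*52²) = 361 - (47 + 2*2704) = 361 - (47 + 5408) = 361 - 1*5455 = 361 - 5455 = -5094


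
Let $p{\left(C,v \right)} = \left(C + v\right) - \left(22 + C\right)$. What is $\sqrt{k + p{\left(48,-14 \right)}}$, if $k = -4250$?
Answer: $i \sqrt{4286} \approx 65.468 i$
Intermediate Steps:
$p{\left(C,v \right)} = -22 + v$
$\sqrt{k + p{\left(48,-14 \right)}} = \sqrt{-4250 - 36} = \sqrt{-4286} = i \sqrt{4286}$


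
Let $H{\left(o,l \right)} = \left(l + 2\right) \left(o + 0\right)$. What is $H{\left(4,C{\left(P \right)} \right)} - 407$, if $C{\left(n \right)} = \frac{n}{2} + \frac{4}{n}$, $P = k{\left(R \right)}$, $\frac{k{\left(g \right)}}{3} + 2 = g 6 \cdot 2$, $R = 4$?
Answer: $- \frac{8479}{69} \approx -122.88$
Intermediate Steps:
$k{\left(g \right)} = -6 + 36 g$ ($k{\left(g \right)} = -6 + 3 g 6 \cdot 2 = -6 + 3 \cdot 6 g 2 = -6 + 3 \cdot 12 g = -6 + 36 g$)
$P = 138$ ($P = -6 + 36 \cdot 4 = -6 + 144 = 138$)
$C{\left(n \right)} = \frac{n}{2} + \frac{4}{n}$ ($C{\left(n \right)} = n \frac{1}{2} + \frac{4}{n} = \frac{n}{2} + \frac{4}{n}$)
$H{\left(o,l \right)} = o \left(2 + l\right)$ ($H{\left(o,l \right)} = \left(2 + l\right) o = o \left(2 + l\right)$)
$H{\left(4,C{\left(P \right)} \right)} - 407 = 4 \left(2 + \left(\frac{1}{2} \cdot 138 + \frac{4}{138}\right)\right) - 407 = 4 \left(2 + \left(69 + 4 \cdot \frac{1}{138}\right)\right) - 407 = 4 \left(2 + \left(69 + \frac{2}{69}\right)\right) - 407 = 4 \left(2 + \frac{4763}{69}\right) - 407 = 4 \cdot \frac{4901}{69} - 407 = \frac{19604}{69} - 407 = - \frac{8479}{69}$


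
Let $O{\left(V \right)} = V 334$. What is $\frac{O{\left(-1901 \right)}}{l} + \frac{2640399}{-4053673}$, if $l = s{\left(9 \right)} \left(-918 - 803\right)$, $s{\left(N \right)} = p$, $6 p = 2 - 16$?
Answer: $- \frac{7753253324499}{48834598631} \approx -158.77$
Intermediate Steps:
$p = - \frac{7}{3}$ ($p = \frac{2 - 16}{6} = \frac{1}{6} \left(-14\right) = - \frac{7}{3} \approx -2.3333$)
$s{\left(N \right)} = - \frac{7}{3}$
$O{\left(V \right)} = 334 V$
$l = \frac{12047}{3}$ ($l = - \frac{7 \left(-918 - 803\right)}{3} = \left(- \frac{7}{3}\right) \left(-1721\right) = \frac{12047}{3} \approx 4015.7$)
$\frac{O{\left(-1901 \right)}}{l} + \frac{2640399}{-4053673} = \frac{334 \left(-1901\right)}{\frac{12047}{3}} + \frac{2640399}{-4053673} = \left(-634934\right) \frac{3}{12047} + 2640399 \left(- \frac{1}{4053673}\right) = - \frac{1904802}{12047} - \frac{2640399}{4053673} = - \frac{7753253324499}{48834598631}$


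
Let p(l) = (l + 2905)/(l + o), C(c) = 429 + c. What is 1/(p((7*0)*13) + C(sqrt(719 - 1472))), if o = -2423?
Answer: 2511589726/1078881589381 - 5870929*I*sqrt(753)/1078881589381 ≈ 0.002328 - 0.00014932*I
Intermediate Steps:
p(l) = (2905 + l)/(-2423 + l) (p(l) = (l + 2905)/(l - 2423) = (2905 + l)/(-2423 + l))
1/(p((7*0)*13) + C(sqrt(719 - 1472))) = 1/((2905 + (7*0)*13)/(-2423 + (7*0)*13) + (429 + sqrt(719 - 1472))) = 1/((2905 + 0*13)/(-2423 + 0*13) + (429 + sqrt(-753))) = 1/((2905 + 0)/(-2423 + 0) + (429 + I*sqrt(753))) = 1/(2905/(-2423) + (429 + I*sqrt(753))) = 1/(-1/2423*2905 + (429 + I*sqrt(753))) = 1/(-2905/2423 + (429 + I*sqrt(753))) = 1/(1036562/2423 + I*sqrt(753))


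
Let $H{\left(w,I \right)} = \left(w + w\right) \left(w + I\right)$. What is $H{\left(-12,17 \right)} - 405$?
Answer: $-525$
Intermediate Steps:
$H{\left(w,I \right)} = 2 w \left(I + w\right)$
$H{\left(-12,17 \right)} - 405 = 2 \left(-12\right) \left(17 - 12\right) - 405 = 2 \left(-12\right) 5 - 405 = -120 - 405 = -525$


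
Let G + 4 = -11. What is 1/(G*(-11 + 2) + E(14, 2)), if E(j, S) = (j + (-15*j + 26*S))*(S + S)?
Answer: -1/441 ≈ -0.0022676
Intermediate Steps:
G = -15 (G = -4 - 11 = -15)
E(j, S) = 2*S*(-14*j + 26*S) (E(j, S) = (-14*j + 26*S)*(2*S) = 2*S*(-14*j + 26*S))
1/(G*(-11 + 2) + E(14, 2)) = 1/(-15*(-11 + 2) + 4*2*(-7*14 + 13*2)) = 1/(-15*(-9) + 4*2*(-98 + 26)) = 1/(135 + 4*2*(-72)) = 1/(135 - 576) = 1/(-441) = -1/441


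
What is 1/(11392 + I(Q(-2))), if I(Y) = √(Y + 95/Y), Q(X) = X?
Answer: 22784/259555427 - 3*I*√22/259555427 ≈ 8.7781e-5 - 5.4213e-8*I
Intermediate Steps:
1/(11392 + I(Q(-2))) = 1/(11392 + √(-2 + 95/(-2))) = 1/(11392 + √(-2 + 95*(-½))) = 1/(11392 + √(-2 - 95/2)) = 1/(11392 + √(-99/2)) = 1/(11392 + 3*I*√22/2)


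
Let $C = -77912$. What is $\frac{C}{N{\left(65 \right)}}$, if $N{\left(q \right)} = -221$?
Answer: $\frac{77912}{221} \approx 352.54$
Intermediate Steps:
$\frac{C}{N{\left(65 \right)}} = - \frac{77912}{-221} = \left(-77912\right) \left(- \frac{1}{221}\right) = \frac{77912}{221}$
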